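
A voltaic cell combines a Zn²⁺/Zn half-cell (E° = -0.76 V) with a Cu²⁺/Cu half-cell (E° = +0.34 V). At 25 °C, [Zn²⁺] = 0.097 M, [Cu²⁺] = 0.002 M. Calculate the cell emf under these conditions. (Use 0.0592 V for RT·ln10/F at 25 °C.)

1.05 V

The Cu²⁺/Cu couple has the higher reduction potential and acts as the cathode, so E°_cell = +0.34 − (-0.76) = 1.10 V.
Balancing electrons gives n = 2; the reaction quotient is Q = [Zn²⁺]/[Cu²⁺] = 48.5.
At 25 °C, E = E° − (0.0592/n) log Q = 1.10 − (0.0592/2)(1.686) = 1.100 − 0.050 = 1.050 V.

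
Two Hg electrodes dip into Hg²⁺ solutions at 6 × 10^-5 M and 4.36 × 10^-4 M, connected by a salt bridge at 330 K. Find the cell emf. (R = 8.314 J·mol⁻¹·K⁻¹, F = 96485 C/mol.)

Both half-cells are Hg²⁺/Hg, so E°_cell = 0. The concentrated side is the cathode; the cell reaction moves Hg²⁺ from high to low concentration with n = 2.
Q = [Hg²⁺]_dilute/[Hg²⁺]_conc = 6 × 10^-5/4.36 × 10^-4 = 0.138.
E = 0 − (RT/nF) ln Q = −((8.314×330)/(2×96485))(-1.983) = 0.0282 V.

0.028 V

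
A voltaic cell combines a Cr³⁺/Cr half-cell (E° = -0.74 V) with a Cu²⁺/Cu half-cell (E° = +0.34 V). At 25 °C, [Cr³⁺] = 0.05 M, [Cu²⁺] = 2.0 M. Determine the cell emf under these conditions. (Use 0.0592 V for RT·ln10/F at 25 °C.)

1.11 V

The Cu²⁺/Cu couple has the higher reduction potential and acts as the cathode, so E°_cell = +0.34 − (-0.74) = 1.08 V.
Balancing electrons gives n = 6; the reaction quotient is Q = [Cr³⁺]^2/[Cu²⁺]^3 = 3.13 × 10^-4.
At 25 °C, E = E° − (0.0592/n) log Q = 1.08 − (0.0592/6)(-3.505) = 1.080 + 0.035 = 1.115 V.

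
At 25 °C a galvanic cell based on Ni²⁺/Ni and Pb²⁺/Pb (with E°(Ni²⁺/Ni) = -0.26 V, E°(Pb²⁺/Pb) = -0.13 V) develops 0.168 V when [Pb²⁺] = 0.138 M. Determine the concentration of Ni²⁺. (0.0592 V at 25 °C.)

From the Nernst equation, log Q = n(E° − E)/0.0592 = 2(0.13 − 0.168)/0.0592 = -1.284, so Q = 0.0520.
With Q = [Ni²⁺]/[Pb²⁺] and the known concentrations, [Ni²⁺] in the numerator gives [Ni²⁺] = 0.0072 M.

0.0072 M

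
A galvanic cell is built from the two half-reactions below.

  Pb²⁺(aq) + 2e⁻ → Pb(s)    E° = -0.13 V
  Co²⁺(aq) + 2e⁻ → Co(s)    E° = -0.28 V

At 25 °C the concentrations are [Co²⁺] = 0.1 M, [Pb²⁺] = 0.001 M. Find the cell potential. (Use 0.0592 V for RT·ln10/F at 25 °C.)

The Pb²⁺/Pb couple has the higher reduction potential and acts as the cathode, so E°_cell = -0.13 − (-0.28) = 0.15 V.
Balancing electrons gives n = 2; the reaction quotient is Q = [Co²⁺]/[Pb²⁺] = 100.
At 25 °C, E = E° − (0.0592/n) log Q = 0.15 − (0.0592/2)(2.000) = 0.150 − 0.059 = 0.091 V.

0.091 V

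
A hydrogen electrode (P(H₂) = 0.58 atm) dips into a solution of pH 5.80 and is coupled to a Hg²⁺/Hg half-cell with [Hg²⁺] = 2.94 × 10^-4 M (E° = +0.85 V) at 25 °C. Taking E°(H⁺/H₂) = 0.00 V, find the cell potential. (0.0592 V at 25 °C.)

1.08 V

The Hg²⁺/Hg couple is the cathode, so E°_cell = 0.85 V; n = 2.
[H⁺] = 10^(−5.80) = 1.6 × 10^-6 M, and Q = [H⁺]^2 / ([Hg²⁺]·P(H₂)) = 1.47 × 10^-8.
E = E° − (0.0592/2) log Q = 0.85 − (0.0592/2)(-7.832) = 1.082 V.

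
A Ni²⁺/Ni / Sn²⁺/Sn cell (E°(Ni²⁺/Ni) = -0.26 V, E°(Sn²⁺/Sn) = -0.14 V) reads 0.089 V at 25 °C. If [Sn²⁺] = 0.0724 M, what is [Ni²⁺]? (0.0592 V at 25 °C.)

0.81 M

From the Nernst equation, log Q = n(E° − E)/0.0592 = 2(0.12 − 0.089)/0.0592 = 1.047, so Q = 11.2.
With Q = [Ni²⁺]/[Sn²⁺] and the known concentrations, [Ni²⁺] in the numerator gives [Ni²⁺] = 0.81 M.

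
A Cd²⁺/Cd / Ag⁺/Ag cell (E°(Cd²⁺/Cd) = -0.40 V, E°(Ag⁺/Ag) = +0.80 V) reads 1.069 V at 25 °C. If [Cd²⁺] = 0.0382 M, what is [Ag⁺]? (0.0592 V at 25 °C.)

0.0012 M

From the Nernst equation, log Q = n(E° − E)/0.0592 = 2(1.20 − 1.069)/0.0592 = 4.426, so Q = 2.66 × 10^4.
With Q = [Cd²⁺]/[Ag⁺]^2 and the known concentrations, [Ag⁺]^2 in the denominator gives [Ag⁺] = 0.0012 M.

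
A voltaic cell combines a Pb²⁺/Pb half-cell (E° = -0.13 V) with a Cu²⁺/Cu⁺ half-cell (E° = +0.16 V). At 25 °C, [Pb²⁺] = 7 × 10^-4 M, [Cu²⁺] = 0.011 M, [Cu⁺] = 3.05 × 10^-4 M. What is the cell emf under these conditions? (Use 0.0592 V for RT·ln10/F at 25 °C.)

The Cu²⁺/Cu⁺ couple has the higher reduction potential and acts as the cathode, so E°_cell = +0.16 − (-0.13) = 0.29 V.
Balancing electrons gives n = 2; the reaction quotient is Q = [Pb²⁺]·[Cu⁺]^2/[Cu²⁺]^2 = 5.38 × 10^-7.
At 25 °C, E = E° − (0.0592/n) log Q = 0.29 − (0.0592/2)(-6.269) = 0.290 + 0.186 = 0.476 V.

0.476 V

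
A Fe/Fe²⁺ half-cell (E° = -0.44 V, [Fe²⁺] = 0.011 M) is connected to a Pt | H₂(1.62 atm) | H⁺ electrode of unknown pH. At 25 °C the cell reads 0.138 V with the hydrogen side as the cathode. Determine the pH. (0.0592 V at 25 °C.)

E°_cell = 0.44 V and n = 2.
log Q = n(E° − E)/0.0592 = 2×(0.44 − 0.138)/0.0592 = 10.203.
With Q = [Fe²⁺]·P(H₂) / [H⁺]^2, solving for [H⁺] gives log[H⁺] = -5.976, so pH = 5.98.

pH = 5.98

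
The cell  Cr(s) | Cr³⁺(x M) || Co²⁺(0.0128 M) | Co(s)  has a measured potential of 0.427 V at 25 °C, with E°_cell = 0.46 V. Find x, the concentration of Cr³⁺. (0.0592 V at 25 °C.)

0.068 M

From the Nernst equation, log Q = n(E° − E)/0.0592 = 6(0.46 − 0.427)/0.0592 = 3.345, so Q = 2210.
With Q = [Cr³⁺]^2/[Co²⁺]^3 and the known concentrations, [Cr³⁺]^2 in the numerator gives [Cr³⁺] = 0.068 M.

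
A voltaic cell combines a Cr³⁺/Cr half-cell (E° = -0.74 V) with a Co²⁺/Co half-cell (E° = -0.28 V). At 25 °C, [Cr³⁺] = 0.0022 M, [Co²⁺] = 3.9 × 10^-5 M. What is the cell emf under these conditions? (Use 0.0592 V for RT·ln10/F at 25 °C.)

0.382 V

The Co²⁺/Co couple has the higher reduction potential and acts as the cathode, so E°_cell = -0.28 − (-0.74) = 0.46 V.
Balancing electrons gives n = 6; the reaction quotient is Q = [Cr³⁺]^2/[Co²⁺]^3 = 8.16 × 10^7.
At 25 °C, E = E° − (0.0592/n) log Q = 0.46 − (0.0592/6)(7.912) = 0.460 − 0.078 = 0.382 V.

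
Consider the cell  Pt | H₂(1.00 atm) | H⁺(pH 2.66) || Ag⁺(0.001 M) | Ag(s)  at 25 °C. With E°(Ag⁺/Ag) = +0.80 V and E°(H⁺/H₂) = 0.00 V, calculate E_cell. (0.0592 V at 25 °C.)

The Ag⁺/Ag couple is the cathode, so E°_cell = 0.80 V; n = 2.
[H⁺] = 10^(−2.66) = 0.0022 M, and Q = [H⁺]^2 / ([Ag⁺]^2·P(H₂)) = 4.79.
E = E° − (0.0592/2) log Q = 0.80 − (0.0592/2)(0.680) = 0.780 V.

0.78 V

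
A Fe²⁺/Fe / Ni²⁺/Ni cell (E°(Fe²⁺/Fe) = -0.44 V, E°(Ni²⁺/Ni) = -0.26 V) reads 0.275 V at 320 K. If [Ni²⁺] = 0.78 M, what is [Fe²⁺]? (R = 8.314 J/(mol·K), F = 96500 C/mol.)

7.9 × 10^-4 M

From the Nernst equation, ln Q = nF(E° − E)/RT = 2×96500×(0.18 − 0.275)/(8.314×320) = -6.892, so Q = 0.00102.
With Q = [Fe²⁺]/[Ni²⁺] and the known concentrations, [Fe²⁺] in the numerator gives [Fe²⁺] = 7.9 × 10^-4 M.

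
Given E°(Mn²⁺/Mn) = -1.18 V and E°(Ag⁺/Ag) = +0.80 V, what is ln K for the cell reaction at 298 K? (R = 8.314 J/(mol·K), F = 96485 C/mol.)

E°_cell = +0.80 − (-1.18) = 1.98 V, with n = 2 electrons transferred.
At equilibrium E = 0, so the Nernst equation gives ln K = nFE°/RT = (2)(96485)(1.98)/((8.314)(298)) = 154.22.

ln K = 154.2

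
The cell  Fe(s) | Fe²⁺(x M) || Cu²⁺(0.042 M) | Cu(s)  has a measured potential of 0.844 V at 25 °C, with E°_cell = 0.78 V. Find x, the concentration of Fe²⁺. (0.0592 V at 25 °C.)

2.9 × 10^-4 M

From the Nernst equation, log Q = n(E° − E)/0.0592 = 2(0.78 − 0.844)/0.0592 = -2.162, so Q = 0.00688.
With Q = [Fe²⁺]/[Cu²⁺] and the known concentrations, [Fe²⁺] in the numerator gives [Fe²⁺] = 2.9 × 10^-4 M.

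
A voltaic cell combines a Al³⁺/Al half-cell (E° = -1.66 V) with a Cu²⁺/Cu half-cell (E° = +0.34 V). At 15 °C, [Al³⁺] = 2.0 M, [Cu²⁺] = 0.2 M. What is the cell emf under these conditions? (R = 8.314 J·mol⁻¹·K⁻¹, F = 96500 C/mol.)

1.97 V

The Cu²⁺/Cu couple has the higher reduction potential and acts as the cathode, so E°_cell = +0.34 − (-1.66) = 2.00 V.
Balancing electrons gives n = 6; the reaction quotient is Q = [Al³⁺]^2/[Cu²⁺]^3 = 500.
E = E° − (RT/nF) ln Q = 2.00 − (8.314×288)/(6×96500) × (6.215) = 2.000 − 0.026 = 1.974 V.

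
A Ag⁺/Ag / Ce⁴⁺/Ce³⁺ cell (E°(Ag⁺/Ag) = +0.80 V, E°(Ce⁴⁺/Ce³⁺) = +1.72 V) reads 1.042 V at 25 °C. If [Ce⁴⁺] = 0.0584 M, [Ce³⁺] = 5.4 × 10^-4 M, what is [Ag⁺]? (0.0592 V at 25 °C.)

0.94 M

From the Nernst equation, log Q = n(E° − E)/0.0592 = 1(0.92 − 1.042)/0.0592 = -2.061, so Q = 0.00869.
With Q = [Ag⁺]·[Ce³⁺]/[Ce⁴⁺] and the known concentrations, [Ag⁺] in the numerator gives [Ag⁺] = 0.94 M.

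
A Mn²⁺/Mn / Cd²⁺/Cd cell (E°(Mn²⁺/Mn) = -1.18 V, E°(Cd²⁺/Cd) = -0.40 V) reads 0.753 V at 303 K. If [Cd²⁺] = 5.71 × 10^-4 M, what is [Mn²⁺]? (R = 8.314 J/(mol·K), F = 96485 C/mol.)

0.0045 M

From the Nernst equation, ln Q = nF(E° − E)/RT = 2×96485×(0.78 − 0.753)/(8.314×303) = 2.068, so Q = 7.91.
With Q = [Mn²⁺]/[Cd²⁺] and the known concentrations, [Mn²⁺] in the numerator gives [Mn²⁺] = 0.0045 M.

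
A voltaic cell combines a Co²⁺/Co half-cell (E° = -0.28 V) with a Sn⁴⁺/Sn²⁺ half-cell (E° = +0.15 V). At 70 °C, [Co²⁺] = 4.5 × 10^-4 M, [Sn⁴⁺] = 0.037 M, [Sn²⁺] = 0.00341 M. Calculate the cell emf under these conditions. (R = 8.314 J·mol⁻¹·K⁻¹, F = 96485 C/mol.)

0.579 V

The Sn⁴⁺/Sn²⁺ couple has the higher reduction potential and acts as the cathode, so E°_cell = +0.15 − (-0.28) = 0.43 V.
Balancing electrons gives n = 2; the reaction quotient is Q = [Co²⁺]·[Sn²⁺]/[Sn⁴⁺] = 4.15 × 10^-5.
E = E° − (RT/nF) ln Q = 0.43 − (8.314×343)/(2×96485) × (-10.090) = 0.430 + 0.149 = 0.579 V.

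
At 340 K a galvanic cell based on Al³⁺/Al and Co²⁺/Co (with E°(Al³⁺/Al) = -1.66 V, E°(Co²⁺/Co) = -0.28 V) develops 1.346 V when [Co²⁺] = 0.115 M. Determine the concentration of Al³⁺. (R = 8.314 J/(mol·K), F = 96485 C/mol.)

1.3 M

From the Nernst equation, ln Q = nF(E° − E)/RT = 6×96485×(1.38 − 1.346)/(8.314×340) = 6.963, so Q = 1060.
With Q = [Al³⁺]^2/[Co²⁺]^3 and the known concentrations, [Al³⁺]^2 in the numerator gives [Al³⁺] = 1.3 M.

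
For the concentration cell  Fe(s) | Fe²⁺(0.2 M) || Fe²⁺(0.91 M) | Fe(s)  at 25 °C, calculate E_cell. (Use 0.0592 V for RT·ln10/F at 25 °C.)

0.019 V

Both half-cells are Fe²⁺/Fe, so E°_cell = 0. The concentrated side is the cathode; the cell reaction moves Fe²⁺ from high to low concentration with n = 2.
Q = [Fe²⁺]_dilute/[Fe²⁺]_conc = 0.2/0.91 = 0.220.
E = 0 − (0.0592/2) log Q = −(0.0592/2)(-0.658) = 0.0195 V.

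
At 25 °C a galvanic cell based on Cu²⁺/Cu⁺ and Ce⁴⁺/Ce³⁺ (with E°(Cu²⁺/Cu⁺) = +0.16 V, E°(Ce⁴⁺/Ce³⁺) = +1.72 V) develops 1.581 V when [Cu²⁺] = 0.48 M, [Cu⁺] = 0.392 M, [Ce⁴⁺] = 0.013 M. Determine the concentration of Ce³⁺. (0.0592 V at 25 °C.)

0.0047 M

From the Nernst equation, log Q = n(E° − E)/0.0592 = 1(1.56 − 1.581)/0.0592 = -0.355, so Q = 0.442.
With Q = [Cu²⁺]·[Ce³⁺]/([Cu⁺]·[Ce⁴⁺]) and the known concentrations, [Ce³⁺] in the numerator gives [Ce³⁺] = 0.0047 M.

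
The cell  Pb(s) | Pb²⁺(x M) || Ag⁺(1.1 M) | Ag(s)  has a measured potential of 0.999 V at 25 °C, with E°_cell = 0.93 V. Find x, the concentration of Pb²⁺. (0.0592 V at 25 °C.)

From the Nernst equation, log Q = n(E° − E)/0.0592 = 2(0.93 − 0.999)/0.0592 = -2.331, so Q = 0.00467.
With Q = [Pb²⁺]/[Ag⁺]^2 and the known concentrations, [Pb²⁺] in the numerator gives [Pb²⁺] = 0.0056 M.

0.0056 M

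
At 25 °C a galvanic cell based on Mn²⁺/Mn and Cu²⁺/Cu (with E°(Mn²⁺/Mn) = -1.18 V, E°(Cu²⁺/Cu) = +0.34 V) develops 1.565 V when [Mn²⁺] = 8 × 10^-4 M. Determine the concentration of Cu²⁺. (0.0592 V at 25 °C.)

0.027 M

From the Nernst equation, log Q = n(E° − E)/0.0592 = 2(1.52 − 1.565)/0.0592 = -1.520, so Q = 0.0302.
With Q = [Mn²⁺]/[Cu²⁺] and the known concentrations, [Cu²⁺] in the denominator gives [Cu²⁺] = 0.027 M.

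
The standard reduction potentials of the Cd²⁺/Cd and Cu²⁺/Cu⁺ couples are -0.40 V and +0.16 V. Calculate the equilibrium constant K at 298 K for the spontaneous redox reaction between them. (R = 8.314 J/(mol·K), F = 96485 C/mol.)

E°_cell = +0.16 − (-0.40) = 0.56 V, with n = 2 electrons transferred.
At equilibrium E = 0, so the Nernst equation gives ln K = nFE°/RT = (2)(96485)(0.56)/((8.314)(298)) = 43.62.
K = e^43.62 = 8.8 × 10^18.

8.8 × 10^18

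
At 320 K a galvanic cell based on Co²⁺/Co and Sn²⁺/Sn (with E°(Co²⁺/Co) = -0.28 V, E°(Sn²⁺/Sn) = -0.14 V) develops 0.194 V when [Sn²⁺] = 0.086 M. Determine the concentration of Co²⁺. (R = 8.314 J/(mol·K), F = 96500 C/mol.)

0.0017 M

From the Nernst equation, ln Q = nF(E° − E)/RT = 2×96500×(0.14 − 0.194)/(8.314×320) = -3.917, so Q = 0.0199.
With Q = [Co²⁺]/[Sn²⁺] and the known concentrations, [Co²⁺] in the numerator gives [Co²⁺] = 0.0017 M.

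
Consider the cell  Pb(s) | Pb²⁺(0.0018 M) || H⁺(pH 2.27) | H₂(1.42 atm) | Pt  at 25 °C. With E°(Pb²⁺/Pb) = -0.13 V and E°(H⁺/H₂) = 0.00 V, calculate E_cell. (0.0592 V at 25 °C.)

The hydrogen couple is the cathode, so E°_cell = 0.13 V; n = 2.
[H⁺] = 10^(−2.27) = 0.0054 M, and Q = [Pb²⁺]·P(H₂) / [H⁺]^2 = 88.6.
E = E° − (0.0592/2) log Q = 0.13 − (0.0592/2)(1.948) = 0.072 V.

0.072 V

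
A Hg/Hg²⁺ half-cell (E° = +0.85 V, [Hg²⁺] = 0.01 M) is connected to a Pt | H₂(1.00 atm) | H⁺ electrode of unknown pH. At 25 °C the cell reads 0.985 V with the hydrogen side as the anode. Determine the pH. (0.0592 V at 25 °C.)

E°_cell = 0.85 V and n = 2.
log Q = n(E° − E)/0.0592 = 2×(0.85 − 0.985)/0.0592 = -4.561.
With Q = [H⁺]^2 / ([Hg²⁺]·P(H₂)), solving for [H⁺] gives log[H⁺] = -3.280, so pH = 3.28.

pH = 3.28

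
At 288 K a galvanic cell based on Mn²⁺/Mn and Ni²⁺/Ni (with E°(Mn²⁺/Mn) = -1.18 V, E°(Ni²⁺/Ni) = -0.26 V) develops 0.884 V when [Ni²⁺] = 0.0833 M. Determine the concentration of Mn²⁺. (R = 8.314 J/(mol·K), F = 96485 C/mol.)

From the Nernst equation, ln Q = nF(E° − E)/RT = 2×96485×(0.92 − 0.884)/(8.314×288) = 2.901, so Q = 18.2.
With Q = [Mn²⁺]/[Ni²⁺] and the known concentrations, [Mn²⁺] in the numerator gives [Mn²⁺] = 1.5 M.

1.5 M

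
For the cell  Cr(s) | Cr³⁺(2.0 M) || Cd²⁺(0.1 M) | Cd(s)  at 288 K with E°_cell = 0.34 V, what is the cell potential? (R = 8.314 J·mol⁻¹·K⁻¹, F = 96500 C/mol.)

Balancing electrons gives n = 6; the reaction quotient is Q = [Cr³⁺]^2/[Cd²⁺]^3 = 4000.
E = E° − (RT/nF) ln Q = 0.34 − (8.314×288)/(6×96500) × (8.294) = 0.340 − 0.034 = 0.306 V.

0.306 V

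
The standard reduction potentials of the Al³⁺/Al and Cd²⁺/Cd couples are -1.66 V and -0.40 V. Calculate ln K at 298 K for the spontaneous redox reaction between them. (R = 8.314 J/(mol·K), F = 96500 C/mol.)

E°_cell = -0.40 − (-1.66) = 1.26 V, with n = 6 electrons transferred.
At equilibrium E = 0, so the Nernst equation gives ln K = nFE°/RT = (6)(96500)(1.26)/((8.314)(298)) = 294.46.

ln K = 294.5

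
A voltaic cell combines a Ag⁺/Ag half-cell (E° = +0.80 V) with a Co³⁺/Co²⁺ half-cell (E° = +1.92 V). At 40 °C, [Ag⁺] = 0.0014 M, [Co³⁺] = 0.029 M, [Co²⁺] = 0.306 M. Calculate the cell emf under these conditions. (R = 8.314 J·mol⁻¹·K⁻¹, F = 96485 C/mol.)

1.23 V

The Co³⁺/Co²⁺ couple has the higher reduction potential and acts as the cathode, so E°_cell = +1.92 − (+0.80) = 1.12 V.
Balancing electrons gives n = 1; the reaction quotient is Q = [Ag⁺]·[Co²⁺]/[Co³⁺] = 0.0148.
E = E° − (RT/nF) ln Q = 1.12 − (8.314×313)/(1×96485) × (-4.215) = 1.120 + 0.114 = 1.234 V.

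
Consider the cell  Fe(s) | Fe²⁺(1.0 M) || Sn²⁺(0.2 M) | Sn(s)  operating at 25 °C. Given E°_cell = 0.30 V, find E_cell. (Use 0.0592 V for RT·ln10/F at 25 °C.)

Balancing electrons gives n = 2; the reaction quotient is Q = [Fe²⁺]/[Sn²⁺] = 5.00.
At 25 °C, E = E° − (0.0592/n) log Q = 0.30 − (0.0592/2)(0.699) = 0.300 − 0.021 = 0.279 V.

0.279 V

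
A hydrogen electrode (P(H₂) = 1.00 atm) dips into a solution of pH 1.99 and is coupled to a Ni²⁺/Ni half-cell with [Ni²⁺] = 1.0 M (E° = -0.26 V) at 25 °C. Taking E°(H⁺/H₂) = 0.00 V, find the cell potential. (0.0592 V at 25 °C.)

0.14 V

The hydrogen couple is the cathode, so E°_cell = 0.26 V; n = 2.
[H⁺] = 10^(−1.99) = 0.010 M, and Q = [Ni²⁺]·P(H₂) / [H⁺]^2 = 9550.
E = E° − (0.0592/2) log Q = 0.26 − (0.0592/2)(3.980) = 0.142 V.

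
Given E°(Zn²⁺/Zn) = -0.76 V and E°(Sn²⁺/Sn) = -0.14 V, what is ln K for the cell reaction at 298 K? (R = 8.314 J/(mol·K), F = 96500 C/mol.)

ln K = 48.3

E°_cell = -0.14 − (-0.76) = 0.62 V, with n = 2 electrons transferred.
At equilibrium E = 0, so the Nernst equation gives ln K = nFE°/RT = (2)(96500)(0.62)/((8.314)(298)) = 48.30.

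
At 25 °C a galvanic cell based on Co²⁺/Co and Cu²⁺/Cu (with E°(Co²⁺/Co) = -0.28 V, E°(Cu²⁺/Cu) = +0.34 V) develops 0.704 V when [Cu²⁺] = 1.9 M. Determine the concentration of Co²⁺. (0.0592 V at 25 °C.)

0.0028 M

From the Nernst equation, log Q = n(E° − E)/0.0592 = 2(0.62 − 0.704)/0.0592 = -2.838, so Q = 0.00145.
With Q = [Co²⁺]/[Cu²⁺] and the known concentrations, [Co²⁺] in the numerator gives [Co²⁺] = 0.0028 M.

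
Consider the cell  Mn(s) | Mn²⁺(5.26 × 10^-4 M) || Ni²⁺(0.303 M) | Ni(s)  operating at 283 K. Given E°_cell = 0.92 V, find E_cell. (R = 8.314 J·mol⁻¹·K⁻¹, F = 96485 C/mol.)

Balancing electrons gives n = 2; the reaction quotient is Q = [Mn²⁺]/[Ni²⁺] = 0.00174.
E = E° − (RT/nF) ln Q = 0.92 − (8.314×283)/(2×96485) × (-6.356) = 0.920 + 0.077 = 0.997 V.

0.997 V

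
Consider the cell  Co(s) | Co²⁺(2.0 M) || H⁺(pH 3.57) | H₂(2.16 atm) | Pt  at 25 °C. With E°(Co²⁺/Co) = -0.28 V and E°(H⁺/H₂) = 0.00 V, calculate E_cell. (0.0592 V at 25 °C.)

The hydrogen couple is the cathode, so E°_cell = 0.28 V; n = 2.
[H⁺] = 10^(−3.57) = 2.7 × 10^-4 M, and Q = [Co²⁺]·P(H₂) / [H⁺]^2 = 5.96 × 10^7.
E = E° − (0.0592/2) log Q = 0.28 − (0.0592/2)(7.775) = 0.050 V.

0.050 V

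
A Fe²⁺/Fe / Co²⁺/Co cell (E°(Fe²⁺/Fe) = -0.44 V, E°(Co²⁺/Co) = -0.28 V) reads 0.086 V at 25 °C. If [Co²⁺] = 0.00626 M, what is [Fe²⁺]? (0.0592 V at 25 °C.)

From the Nernst equation, log Q = n(E° − E)/0.0592 = 2(0.16 − 0.086)/0.0592 = 2.500, so Q = 316.
With Q = [Fe²⁺]/[Co²⁺] and the known concentrations, [Fe²⁺] in the numerator gives [Fe²⁺] = 2.0 M.

2.0 M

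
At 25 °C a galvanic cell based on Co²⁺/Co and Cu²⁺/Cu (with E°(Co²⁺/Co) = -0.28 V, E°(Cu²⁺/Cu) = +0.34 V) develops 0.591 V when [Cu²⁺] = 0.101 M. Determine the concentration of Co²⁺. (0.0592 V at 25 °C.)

0.96 M

From the Nernst equation, log Q = n(E° − E)/0.0592 = 2(0.62 − 0.591)/0.0592 = 0.980, so Q = 9.54.
With Q = [Co²⁺]/[Cu²⁺] and the known concentrations, [Co²⁺] in the numerator gives [Co²⁺] = 0.96 M.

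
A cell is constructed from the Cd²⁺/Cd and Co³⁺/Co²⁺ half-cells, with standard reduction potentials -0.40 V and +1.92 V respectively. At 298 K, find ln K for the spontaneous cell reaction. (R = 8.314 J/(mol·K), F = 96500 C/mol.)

ln K = 180.7

E°_cell = +1.92 − (-0.40) = 2.32 V, with n = 2 electrons transferred.
At equilibrium E = 0, so the Nernst equation gives ln K = nFE°/RT = (2)(96500)(2.32)/((8.314)(298)) = 180.73.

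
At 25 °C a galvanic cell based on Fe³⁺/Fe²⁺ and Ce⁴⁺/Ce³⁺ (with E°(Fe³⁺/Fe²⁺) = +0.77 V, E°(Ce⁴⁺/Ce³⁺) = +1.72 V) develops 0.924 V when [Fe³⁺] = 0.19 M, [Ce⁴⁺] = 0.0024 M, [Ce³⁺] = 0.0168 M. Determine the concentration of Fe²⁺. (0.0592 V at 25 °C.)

0.48 M

From the Nernst equation, log Q = n(E° − E)/0.0592 = 1(0.95 − 0.924)/0.0592 = 0.439, so Q = 2.75.
With Q = [Fe³⁺]·[Ce³⁺]/([Fe²⁺]·[Ce⁴⁺]) and the known concentrations, [Fe²⁺] in the denominator gives [Fe²⁺] = 0.48 M.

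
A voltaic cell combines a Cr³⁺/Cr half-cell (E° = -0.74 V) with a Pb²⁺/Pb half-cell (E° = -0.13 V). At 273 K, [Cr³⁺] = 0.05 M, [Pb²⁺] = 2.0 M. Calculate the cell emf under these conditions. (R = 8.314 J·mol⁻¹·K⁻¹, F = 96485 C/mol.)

The Pb²⁺/Pb couple has the higher reduction potential and acts as the cathode, so E°_cell = -0.13 − (-0.74) = 0.61 V.
Balancing electrons gives n = 6; the reaction quotient is Q = [Cr³⁺]^2/[Pb²⁺]^3 = 3.13 × 10^-4.
E = E° − (RT/nF) ln Q = 0.61 − (8.314×273)/(6×96485) × (-8.071) = 0.610 + 0.032 = 0.642 V.

0.642 V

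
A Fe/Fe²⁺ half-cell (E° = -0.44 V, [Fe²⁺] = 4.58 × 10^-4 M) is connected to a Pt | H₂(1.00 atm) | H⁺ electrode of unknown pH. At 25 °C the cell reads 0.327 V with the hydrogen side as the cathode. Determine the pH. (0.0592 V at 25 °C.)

pH = 3.58

E°_cell = 0.44 V and n = 2.
log Q = n(E° − E)/0.0592 = 2×(0.44 − 0.327)/0.0592 = 3.818.
With Q = [Fe²⁺]·P(H₂) / [H⁺]^2, solving for [H⁺] gives log[H⁺] = -3.578, so pH = 3.58.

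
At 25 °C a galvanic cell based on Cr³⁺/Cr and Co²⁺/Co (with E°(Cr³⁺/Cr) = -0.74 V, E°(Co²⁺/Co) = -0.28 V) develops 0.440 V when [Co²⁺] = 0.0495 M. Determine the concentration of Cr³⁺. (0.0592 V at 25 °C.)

From the Nernst equation, log Q = n(E° − E)/0.0592 = 6(0.46 − 0.440)/0.0592 = 2.027, so Q = 106.
With Q = [Cr³⁺]^2/[Co²⁺]^3 and the known concentrations, [Cr³⁺]^2 in the numerator gives [Cr³⁺] = 0.11 M.

0.11 M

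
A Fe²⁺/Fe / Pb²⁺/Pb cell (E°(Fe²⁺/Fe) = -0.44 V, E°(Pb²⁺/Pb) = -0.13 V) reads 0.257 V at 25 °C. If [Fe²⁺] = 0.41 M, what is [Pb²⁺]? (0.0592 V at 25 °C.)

From the Nernst equation, log Q = n(E° − E)/0.0592 = 2(0.31 − 0.257)/0.0592 = 1.791, so Q = 61.7.
With Q = [Fe²⁺]/[Pb²⁺] and the known concentrations, [Pb²⁺] in the denominator gives [Pb²⁺] = 0.0066 M.

0.0066 M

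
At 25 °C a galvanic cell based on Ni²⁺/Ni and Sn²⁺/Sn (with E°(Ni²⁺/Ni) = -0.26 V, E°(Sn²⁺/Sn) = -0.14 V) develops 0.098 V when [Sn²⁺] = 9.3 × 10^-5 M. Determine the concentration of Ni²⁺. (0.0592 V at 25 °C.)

From the Nernst equation, log Q = n(E° − E)/0.0592 = 2(0.12 − 0.098)/0.0592 = 0.743, so Q = 5.54.
With Q = [Ni²⁺]/[Sn²⁺] and the known concentrations, [Ni²⁺] in the numerator gives [Ni²⁺] = 5.1 × 10^-4 M.

5.1 × 10^-4 M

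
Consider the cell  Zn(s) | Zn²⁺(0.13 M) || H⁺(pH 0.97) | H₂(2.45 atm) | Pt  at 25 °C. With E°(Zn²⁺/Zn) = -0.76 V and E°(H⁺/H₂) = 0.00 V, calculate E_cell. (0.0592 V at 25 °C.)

The hydrogen couple is the cathode, so E°_cell = 0.76 V; n = 2.
[H⁺] = 10^(−0.97) = 0.11 M, and Q = [Zn²⁺]·P(H₂) / [H⁺]^2 = 27.7.
E = E° − (0.0592/2) log Q = 0.76 − (0.0592/2)(1.443) = 0.717 V.

0.72 V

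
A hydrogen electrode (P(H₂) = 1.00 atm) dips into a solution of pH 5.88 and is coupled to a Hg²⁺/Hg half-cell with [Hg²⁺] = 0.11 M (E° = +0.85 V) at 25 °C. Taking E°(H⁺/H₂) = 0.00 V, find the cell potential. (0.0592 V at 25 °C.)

The Hg²⁺/Hg couple is the cathode, so E°_cell = 0.85 V; n = 2.
[H⁺] = 10^(−5.88) = 1.3 × 10^-6 M, and Q = [H⁺]^2 / ([Hg²⁺]·P(H₂)) = 1.58 × 10^-11.
E = E° − (0.0592/2) log Q = 0.85 − (0.0592/2)(-10.801) = 1.170 V.

1.17 V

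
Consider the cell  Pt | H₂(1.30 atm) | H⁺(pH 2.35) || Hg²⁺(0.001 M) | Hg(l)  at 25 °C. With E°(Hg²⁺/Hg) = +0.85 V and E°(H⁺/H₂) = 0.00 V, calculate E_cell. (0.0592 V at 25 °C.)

0.90 V

The Hg²⁺/Hg couple is the cathode, so E°_cell = 0.85 V; n = 2.
[H⁺] = 10^(−2.35) = 0.0045 M, and Q = [H⁺]^2 / ([Hg²⁺]·P(H₂)) = 0.0153.
E = E° − (0.0592/2) log Q = 0.85 − (0.0592/2)(-1.814) = 0.904 V.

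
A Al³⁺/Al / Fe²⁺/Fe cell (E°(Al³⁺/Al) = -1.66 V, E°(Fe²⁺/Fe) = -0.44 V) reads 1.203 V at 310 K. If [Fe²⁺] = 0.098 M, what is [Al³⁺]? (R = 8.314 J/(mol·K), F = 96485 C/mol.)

0.21 M

From the Nernst equation, ln Q = nF(E° − E)/RT = 6×96485×(1.22 − 1.203)/(8.314×310) = 3.818, so Q = 45.5.
With Q = [Al³⁺]^2/[Fe²⁺]^3 and the known concentrations, [Al³⁺]^2 in the numerator gives [Al³⁺] = 0.21 M.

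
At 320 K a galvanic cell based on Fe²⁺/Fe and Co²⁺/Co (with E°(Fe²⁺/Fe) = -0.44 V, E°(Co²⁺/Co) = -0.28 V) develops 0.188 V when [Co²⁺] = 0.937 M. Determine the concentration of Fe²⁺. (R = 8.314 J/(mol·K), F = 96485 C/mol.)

0.12 M

From the Nernst equation, ln Q = nF(E° − E)/RT = 2×96485×(0.16 − 0.188)/(8.314×320) = -2.031, so Q = 0.131.
With Q = [Fe²⁺]/[Co²⁺] and the known concentrations, [Fe²⁺] in the numerator gives [Fe²⁺] = 0.12 M.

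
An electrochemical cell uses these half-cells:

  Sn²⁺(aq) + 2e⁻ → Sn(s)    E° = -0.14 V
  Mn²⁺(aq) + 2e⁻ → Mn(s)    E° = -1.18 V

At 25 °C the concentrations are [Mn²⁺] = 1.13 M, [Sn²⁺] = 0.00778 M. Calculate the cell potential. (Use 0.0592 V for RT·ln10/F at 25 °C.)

The Sn²⁺/Sn couple has the higher reduction potential and acts as the cathode, so E°_cell = -0.14 − (-1.18) = 1.04 V.
Balancing electrons gives n = 2; the reaction quotient is Q = [Mn²⁺]/[Sn²⁺] = 145.
At 25 °C, E = E° − (0.0592/n) log Q = 1.04 − (0.0592/2)(2.162) = 1.040 − 0.064 = 0.976 V.

0.976 V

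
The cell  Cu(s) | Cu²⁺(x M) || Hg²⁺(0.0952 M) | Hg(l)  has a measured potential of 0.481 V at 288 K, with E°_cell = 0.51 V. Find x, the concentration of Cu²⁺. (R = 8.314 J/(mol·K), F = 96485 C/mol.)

From the Nernst equation, ln Q = nF(E° − E)/RT = 2×96485×(0.51 − 0.481)/(8.314×288) = 2.337, so Q = 10.4.
With Q = [Cu²⁺]/[Hg²⁺] and the known concentrations, [Cu²⁺] in the numerator gives [Cu²⁺] = 0.99 M.

0.99 M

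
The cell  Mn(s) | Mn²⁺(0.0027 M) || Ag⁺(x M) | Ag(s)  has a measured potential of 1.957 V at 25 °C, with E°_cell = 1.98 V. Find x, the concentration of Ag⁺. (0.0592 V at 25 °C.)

From the Nernst equation, log Q = n(E° − E)/0.0592 = 2(1.98 − 1.957)/0.0592 = 0.777, so Q = 5.98.
With Q = [Mn²⁺]/[Ag⁺]^2 and the known concentrations, [Ag⁺]^2 in the denominator gives [Ag⁺] = 0.021 M.

0.021 M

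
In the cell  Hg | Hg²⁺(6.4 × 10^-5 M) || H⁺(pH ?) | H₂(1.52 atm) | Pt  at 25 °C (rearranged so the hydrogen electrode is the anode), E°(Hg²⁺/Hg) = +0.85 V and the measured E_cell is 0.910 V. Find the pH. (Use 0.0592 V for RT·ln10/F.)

pH = 3.02

E°_cell = 0.85 V and n = 2.
log Q = n(E° − E)/0.0592 = 2×(0.85 − 0.910)/0.0592 = -2.027.
With Q = [H⁺]^2 / ([Hg²⁺]·P(H₂)), solving for [H⁺] gives log[H⁺] = -3.020, so pH = 3.02.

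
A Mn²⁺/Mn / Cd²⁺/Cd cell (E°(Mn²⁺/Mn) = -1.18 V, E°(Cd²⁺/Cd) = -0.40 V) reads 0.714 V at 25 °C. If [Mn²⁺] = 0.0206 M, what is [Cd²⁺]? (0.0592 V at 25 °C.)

From the Nernst equation, log Q = n(E° − E)/0.0592 = 2(0.78 − 0.714)/0.0592 = 2.230, so Q = 170.
With Q = [Mn²⁺]/[Cd²⁺] and the known concentrations, [Cd²⁺] in the denominator gives [Cd²⁺] = 1.2 × 10^-4 M.

1.2 × 10^-4 M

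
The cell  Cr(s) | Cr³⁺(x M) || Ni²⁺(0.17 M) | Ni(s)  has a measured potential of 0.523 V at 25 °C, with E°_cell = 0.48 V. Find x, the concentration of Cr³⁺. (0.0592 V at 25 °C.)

4.6 × 10^-4 M

From the Nernst equation, log Q = n(E° − E)/0.0592 = 6(0.48 − 0.523)/0.0592 = -4.358, so Q = 4.38 × 10^-5.
With Q = [Cr³⁺]^2/[Ni²⁺]^3 and the known concentrations, [Cr³⁺]^2 in the numerator gives [Cr³⁺] = 4.6 × 10^-4 M.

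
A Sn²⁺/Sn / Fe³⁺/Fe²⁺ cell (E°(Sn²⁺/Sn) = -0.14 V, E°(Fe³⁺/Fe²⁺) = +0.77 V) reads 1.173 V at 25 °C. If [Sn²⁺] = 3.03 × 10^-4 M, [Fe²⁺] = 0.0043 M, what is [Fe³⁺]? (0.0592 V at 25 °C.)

From the Nernst equation, log Q = n(E° − E)/0.0592 = 2(0.91 − 1.173)/0.0592 = -8.885, so Q = 1.3 × 10^-9.
With Q = [Sn²⁺]·[Fe²⁺]^2/[Fe³⁺]^2 and the known concentrations, [Fe³⁺]^2 in the denominator gives [Fe³⁺] = 2.1 M.

2.1 M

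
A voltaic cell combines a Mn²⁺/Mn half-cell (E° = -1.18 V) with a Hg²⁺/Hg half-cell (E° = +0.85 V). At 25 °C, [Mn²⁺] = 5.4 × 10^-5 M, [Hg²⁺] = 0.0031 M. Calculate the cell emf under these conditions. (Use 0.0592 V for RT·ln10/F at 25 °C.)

The Hg²⁺/Hg couple has the higher reduction potential and acts as the cathode, so E°_cell = +0.85 − (-1.18) = 2.03 V.
Balancing electrons gives n = 2; the reaction quotient is Q = [Mn²⁺]/[Hg²⁺] = 0.0174.
At 25 °C, E = E° − (0.0592/n) log Q = 2.03 − (0.0592/2)(-1.759) = 2.030 + 0.052 = 2.082 V.

2.08 V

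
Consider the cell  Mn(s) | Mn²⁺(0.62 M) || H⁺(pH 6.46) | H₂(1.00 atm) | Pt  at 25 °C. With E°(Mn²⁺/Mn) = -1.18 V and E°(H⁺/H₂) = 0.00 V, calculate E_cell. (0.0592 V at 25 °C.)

0.80 V

The hydrogen couple is the cathode, so E°_cell = 1.18 V; n = 2.
[H⁺] = 10^(−6.46) = 3.5 × 10^-7 M, and Q = [Mn²⁺]·P(H₂) / [H⁺]^2 = 5.16 × 10^12.
E = E° − (0.0592/2) log Q = 1.18 − (0.0592/2)(12.712) = 0.804 V.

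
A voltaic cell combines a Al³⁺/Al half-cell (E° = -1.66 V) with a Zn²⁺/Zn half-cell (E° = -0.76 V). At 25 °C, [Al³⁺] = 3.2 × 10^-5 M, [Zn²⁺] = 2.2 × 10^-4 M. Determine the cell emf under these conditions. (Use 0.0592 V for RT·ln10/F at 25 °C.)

The Zn²⁺/Zn couple has the higher reduction potential and acts as the cathode, so E°_cell = -0.76 − (-1.66) = 0.90 V.
Balancing electrons gives n = 6; the reaction quotient is Q = [Al³⁺]^2/[Zn²⁺]^3 = 96.2.
At 25 °C, E = E° − (0.0592/n) log Q = 0.90 − (0.0592/6)(1.983) = 0.900 − 0.020 = 0.880 V.

0.880 V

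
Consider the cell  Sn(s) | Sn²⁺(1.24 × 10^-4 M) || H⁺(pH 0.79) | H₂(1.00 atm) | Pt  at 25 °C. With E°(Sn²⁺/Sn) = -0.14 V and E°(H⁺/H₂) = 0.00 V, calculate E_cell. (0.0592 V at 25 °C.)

The hydrogen couple is the cathode, so E°_cell = 0.14 V; n = 2.
[H⁺] = 10^(−0.79) = 0.16 M, and Q = [Sn²⁺]·P(H₂) / [H⁺]^2 = 0.00471.
E = E° − (0.0592/2) log Q = 0.14 − (0.0592/2)(-2.327) = 0.209 V.

0.21 V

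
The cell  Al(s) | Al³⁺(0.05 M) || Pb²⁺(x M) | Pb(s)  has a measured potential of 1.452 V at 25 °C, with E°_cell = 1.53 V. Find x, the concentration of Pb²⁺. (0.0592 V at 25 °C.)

3.1 × 10^-4 M

From the Nernst equation, log Q = n(E° − E)/0.0592 = 6(1.53 − 1.452)/0.0592 = 7.905, so Q = 8.04 × 10^7.
With Q = [Al³⁺]^2/[Pb²⁺]^3 and the known concentrations, [Pb²⁺]^3 in the denominator gives [Pb²⁺] = 3.1 × 10^-4 M.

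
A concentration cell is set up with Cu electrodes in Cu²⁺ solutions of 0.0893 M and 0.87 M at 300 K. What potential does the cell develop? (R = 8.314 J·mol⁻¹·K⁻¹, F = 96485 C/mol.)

0.029 V

Both half-cells are Cu²⁺/Cu, so E°_cell = 0. The concentrated side is the cathode; the cell reaction moves Cu²⁺ from high to low concentration with n = 2.
Q = [Cu²⁺]_dilute/[Cu²⁺]_conc = 0.0893/0.87 = 0.103.
E = 0 − (RT/nF) ln Q = −((8.314×300)/(2×96485))(-2.276) = 0.0294 V.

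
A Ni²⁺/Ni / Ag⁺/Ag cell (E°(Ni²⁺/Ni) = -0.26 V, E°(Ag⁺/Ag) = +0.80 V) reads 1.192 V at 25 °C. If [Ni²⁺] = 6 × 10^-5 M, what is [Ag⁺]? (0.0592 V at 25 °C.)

1.3 M

From the Nernst equation, log Q = n(E° − E)/0.0592 = 2(1.06 − 1.192)/0.0592 = -4.459, so Q = 3.47 × 10^-5.
With Q = [Ni²⁺]/[Ag⁺]^2 and the known concentrations, [Ag⁺]^2 in the denominator gives [Ag⁺] = 1.3 M.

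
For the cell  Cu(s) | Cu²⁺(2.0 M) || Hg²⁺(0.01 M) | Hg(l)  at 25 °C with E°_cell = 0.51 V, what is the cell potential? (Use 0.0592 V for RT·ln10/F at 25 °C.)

0.442 V

Balancing electrons gives n = 2; the reaction quotient is Q = [Cu²⁺]/[Hg²⁺] = 200.
At 25 °C, E = E° − (0.0592/n) log Q = 0.51 − (0.0592/2)(2.301) = 0.510 − 0.068 = 0.442 V.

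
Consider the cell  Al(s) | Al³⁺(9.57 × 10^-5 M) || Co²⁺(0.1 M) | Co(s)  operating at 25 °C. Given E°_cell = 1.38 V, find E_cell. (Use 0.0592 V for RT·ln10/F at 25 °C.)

Balancing electrons gives n = 6; the reaction quotient is Q = [Al³⁺]^2/[Co²⁺]^3 = 9.16 × 10^-6.
At 25 °C, E = E° − (0.0592/n) log Q = 1.38 − (0.0592/6)(-5.038) = 1.380 + 0.050 = 1.430 V.

1.43 V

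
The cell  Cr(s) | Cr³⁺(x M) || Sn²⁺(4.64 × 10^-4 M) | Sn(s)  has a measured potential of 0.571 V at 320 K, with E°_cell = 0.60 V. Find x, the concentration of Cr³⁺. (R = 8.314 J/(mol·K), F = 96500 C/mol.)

From the Nernst equation, ln Q = nF(E° − E)/RT = 6×96500×(0.60 − 0.571)/(8.314×320) = 6.311, so Q = 551.
With Q = [Cr³⁺]^2/[Sn²⁺]^3 and the known concentrations, [Cr³⁺]^2 in the numerator gives [Cr³⁺] = 2.3 × 10^-4 M.

2.3 × 10^-4 M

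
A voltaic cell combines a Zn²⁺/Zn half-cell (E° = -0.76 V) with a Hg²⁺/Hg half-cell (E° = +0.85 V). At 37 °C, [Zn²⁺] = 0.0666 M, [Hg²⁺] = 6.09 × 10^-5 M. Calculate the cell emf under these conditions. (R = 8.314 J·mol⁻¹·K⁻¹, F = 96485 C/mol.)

The Hg²⁺/Hg couple has the higher reduction potential and acts as the cathode, so E°_cell = +0.85 − (-0.76) = 1.61 V.
Balancing electrons gives n = 2; the reaction quotient is Q = [Zn²⁺]/[Hg²⁺] = 1090.
E = E° − (RT/nF) ln Q = 1.61 − (8.314×310)/(2×96485) × (6.997) = 1.610 − 0.093 = 1.517 V.

1.52 V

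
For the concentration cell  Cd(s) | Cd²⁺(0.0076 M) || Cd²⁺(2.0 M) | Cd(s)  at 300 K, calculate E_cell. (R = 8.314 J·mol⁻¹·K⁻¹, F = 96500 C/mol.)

Both half-cells are Cd²⁺/Cd, so E°_cell = 0. The concentrated side is the cathode; the cell reaction moves Cd²⁺ from high to low concentration with n = 2.
Q = [Cd²⁺]_dilute/[Cd²⁺]_conc = 0.0076/2.0 = 0.00380.
E = 0 − (RT/nF) ln Q = −((8.314×300)/(2×96500))(-5.573) = 0.0720 V.

0.072 V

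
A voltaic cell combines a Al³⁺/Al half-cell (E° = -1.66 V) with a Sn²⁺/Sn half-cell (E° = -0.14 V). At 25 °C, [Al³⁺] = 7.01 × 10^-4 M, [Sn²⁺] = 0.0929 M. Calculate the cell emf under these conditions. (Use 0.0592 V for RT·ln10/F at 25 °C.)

The Sn²⁺/Sn couple has the higher reduction potential and acts as the cathode, so E°_cell = -0.14 − (-1.66) = 1.52 V.
Balancing electrons gives n = 6; the reaction quotient is Q = [Al³⁺]^2/[Sn²⁺]^3 = 6.13 × 10^-4.
At 25 °C, E = E° − (0.0592/n) log Q = 1.52 − (0.0592/6)(-3.213) = 1.520 + 0.032 = 1.552 V.

1.55 V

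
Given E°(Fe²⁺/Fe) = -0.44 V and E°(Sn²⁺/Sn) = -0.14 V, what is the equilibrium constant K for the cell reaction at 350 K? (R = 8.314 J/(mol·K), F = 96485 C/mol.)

E°_cell = -0.14 − (-0.44) = 0.30 V, with n = 2 electrons transferred.
At equilibrium E = 0, so the Nernst equation gives ln K = nFE°/RT = (2)(96485)(0.30)/((8.314)(350)) = 19.89.
K = e^19.89 = 4.4 × 10^8.

4.4 × 10^8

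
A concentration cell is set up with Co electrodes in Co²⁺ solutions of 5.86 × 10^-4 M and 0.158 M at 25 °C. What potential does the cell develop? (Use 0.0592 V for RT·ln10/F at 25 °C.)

0.072 V

Both half-cells are Co²⁺/Co, so E°_cell = 0. The concentrated side is the cathode; the cell reaction moves Co²⁺ from high to low concentration with n = 2.
Q = [Co²⁺]_dilute/[Co²⁺]_conc = 5.86 × 10^-4/0.158 = 0.00371.
E = 0 − (0.0592/2) log Q = −(0.0592/2)(-2.431) = 0.0720 V.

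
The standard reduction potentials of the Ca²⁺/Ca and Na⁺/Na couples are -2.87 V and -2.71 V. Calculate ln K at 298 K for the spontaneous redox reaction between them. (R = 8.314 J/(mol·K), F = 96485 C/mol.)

ln K = 12.5

E°_cell = -2.71 − (-2.87) = 0.16 V, with n = 2 electrons transferred.
At equilibrium E = 0, so the Nernst equation gives ln K = nFE°/RT = (2)(96485)(0.16)/((8.314)(298)) = 12.46.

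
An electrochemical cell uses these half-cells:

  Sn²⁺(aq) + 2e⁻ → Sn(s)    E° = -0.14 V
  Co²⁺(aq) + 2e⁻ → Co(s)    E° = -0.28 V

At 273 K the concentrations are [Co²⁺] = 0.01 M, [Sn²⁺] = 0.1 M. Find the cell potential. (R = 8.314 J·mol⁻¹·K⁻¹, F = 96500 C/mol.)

The Sn²⁺/Sn couple has the higher reduction potential and acts as the cathode, so E°_cell = -0.14 − (-0.28) = 0.14 V.
Balancing electrons gives n = 2; the reaction quotient is Q = [Co²⁺]/[Sn²⁺] = 0.100.
E = E° − (RT/nF) ln Q = 0.14 − (8.314×273)/(2×96500) × (-2.303) = 0.140 + 0.027 = 0.167 V.

0.167 V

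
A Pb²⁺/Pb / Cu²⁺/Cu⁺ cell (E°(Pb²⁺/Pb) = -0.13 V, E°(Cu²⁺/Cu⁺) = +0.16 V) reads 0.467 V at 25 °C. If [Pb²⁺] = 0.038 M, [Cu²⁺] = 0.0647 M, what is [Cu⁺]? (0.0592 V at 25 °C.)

From the Nernst equation, log Q = n(E° − E)/0.0592 = 2(0.29 − 0.467)/0.0592 = -5.980, so Q = 1.05 × 10^-6.
With Q = [Pb²⁺]·[Cu⁺]^2/[Cu²⁺]^2 and the known concentrations, [Cu⁺]^2 in the numerator gives [Cu⁺] = 3.4 × 10^-4 M.

3.4 × 10^-4 M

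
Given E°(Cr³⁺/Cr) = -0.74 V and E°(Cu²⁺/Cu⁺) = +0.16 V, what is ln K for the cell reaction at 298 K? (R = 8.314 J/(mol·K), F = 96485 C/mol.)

E°_cell = +0.16 − (-0.74) = 0.90 V, with n = 3 electrons transferred.
At equilibrium E = 0, so the Nernst equation gives ln K = nFE°/RT = (3)(96485)(0.90)/((8.314)(298)) = 105.15.

ln K = 105.1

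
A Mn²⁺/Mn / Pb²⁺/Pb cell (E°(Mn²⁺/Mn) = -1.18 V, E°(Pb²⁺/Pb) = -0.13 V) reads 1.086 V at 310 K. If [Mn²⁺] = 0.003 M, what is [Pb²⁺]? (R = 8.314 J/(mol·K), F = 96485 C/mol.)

From the Nernst equation, ln Q = nF(E° − E)/RT = 2×96485×(1.05 − 1.086)/(8.314×310) = -2.695, so Q = 0.0675.
With Q = [Mn²⁺]/[Pb²⁺] and the known concentrations, [Pb²⁺] in the denominator gives [Pb²⁺] = 0.044 M.

0.044 M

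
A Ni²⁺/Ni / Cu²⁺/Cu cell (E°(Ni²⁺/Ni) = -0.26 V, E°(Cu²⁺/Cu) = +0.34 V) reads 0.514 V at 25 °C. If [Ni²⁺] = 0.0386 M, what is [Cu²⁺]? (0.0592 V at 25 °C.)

4.8 × 10^-5 M

From the Nernst equation, log Q = n(E° − E)/0.0592 = 2(0.60 − 0.514)/0.0592 = 2.905, so Q = 804.
With Q = [Ni²⁺]/[Cu²⁺] and the known concentrations, [Cu²⁺] in the denominator gives [Cu²⁺] = 4.8 × 10^-5 M.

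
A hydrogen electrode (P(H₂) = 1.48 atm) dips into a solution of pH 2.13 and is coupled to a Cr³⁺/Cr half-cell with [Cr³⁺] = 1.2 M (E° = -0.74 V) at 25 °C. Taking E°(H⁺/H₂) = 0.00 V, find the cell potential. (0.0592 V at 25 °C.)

0.61 V

The hydrogen couple is the cathode, so E°_cell = 0.74 V; n = 6.
[H⁺] = 10^(−2.13) = 0.0074 M, and Q = [Cr³⁺]^2·P(H₂)^3 / [H⁺]^6 = 2.81 × 10^13.
E = E° − (0.0592/6) log Q = 0.74 − (0.0592/6)(13.449) = 0.607 V.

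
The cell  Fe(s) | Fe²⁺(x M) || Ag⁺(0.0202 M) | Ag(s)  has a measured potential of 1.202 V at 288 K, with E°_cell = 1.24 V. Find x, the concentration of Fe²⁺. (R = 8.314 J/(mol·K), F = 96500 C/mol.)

0.0087 M

From the Nernst equation, ln Q = nF(E° − E)/RT = 2×96500×(1.24 − 1.202)/(8.314×288) = 3.063, so Q = 21.4.
With Q = [Fe²⁺]/[Ag⁺]^2 and the known concentrations, [Fe²⁺] in the numerator gives [Fe²⁺] = 0.0087 M.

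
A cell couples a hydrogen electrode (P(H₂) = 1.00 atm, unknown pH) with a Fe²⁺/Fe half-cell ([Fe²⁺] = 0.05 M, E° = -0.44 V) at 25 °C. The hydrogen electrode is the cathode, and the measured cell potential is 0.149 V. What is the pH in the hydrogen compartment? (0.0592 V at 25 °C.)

pH = 5.57

E°_cell = 0.44 V and n = 2.
log Q = n(E° − E)/0.0592 = 2×(0.44 − 0.149)/0.0592 = 9.831.
With Q = [Fe²⁺]·P(H₂) / [H⁺]^2, solving for [H⁺] gives log[H⁺] = -5.566, so pH = 5.57.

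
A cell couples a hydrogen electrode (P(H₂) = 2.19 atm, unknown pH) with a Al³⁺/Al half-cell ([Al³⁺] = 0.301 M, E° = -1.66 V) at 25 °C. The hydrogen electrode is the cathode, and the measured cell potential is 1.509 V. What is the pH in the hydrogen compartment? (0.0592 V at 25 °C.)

pH = 2.55

E°_cell = 1.66 V and n = 6.
log Q = n(E° − E)/0.0592 = 6×(1.66 − 1.509)/0.0592 = 15.304.
With Q = [Al³⁺]^2·P(H₂)^3 / [H⁺]^6, solving for [H⁺] gives log[H⁺] = -2.554, so pH = 2.55.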